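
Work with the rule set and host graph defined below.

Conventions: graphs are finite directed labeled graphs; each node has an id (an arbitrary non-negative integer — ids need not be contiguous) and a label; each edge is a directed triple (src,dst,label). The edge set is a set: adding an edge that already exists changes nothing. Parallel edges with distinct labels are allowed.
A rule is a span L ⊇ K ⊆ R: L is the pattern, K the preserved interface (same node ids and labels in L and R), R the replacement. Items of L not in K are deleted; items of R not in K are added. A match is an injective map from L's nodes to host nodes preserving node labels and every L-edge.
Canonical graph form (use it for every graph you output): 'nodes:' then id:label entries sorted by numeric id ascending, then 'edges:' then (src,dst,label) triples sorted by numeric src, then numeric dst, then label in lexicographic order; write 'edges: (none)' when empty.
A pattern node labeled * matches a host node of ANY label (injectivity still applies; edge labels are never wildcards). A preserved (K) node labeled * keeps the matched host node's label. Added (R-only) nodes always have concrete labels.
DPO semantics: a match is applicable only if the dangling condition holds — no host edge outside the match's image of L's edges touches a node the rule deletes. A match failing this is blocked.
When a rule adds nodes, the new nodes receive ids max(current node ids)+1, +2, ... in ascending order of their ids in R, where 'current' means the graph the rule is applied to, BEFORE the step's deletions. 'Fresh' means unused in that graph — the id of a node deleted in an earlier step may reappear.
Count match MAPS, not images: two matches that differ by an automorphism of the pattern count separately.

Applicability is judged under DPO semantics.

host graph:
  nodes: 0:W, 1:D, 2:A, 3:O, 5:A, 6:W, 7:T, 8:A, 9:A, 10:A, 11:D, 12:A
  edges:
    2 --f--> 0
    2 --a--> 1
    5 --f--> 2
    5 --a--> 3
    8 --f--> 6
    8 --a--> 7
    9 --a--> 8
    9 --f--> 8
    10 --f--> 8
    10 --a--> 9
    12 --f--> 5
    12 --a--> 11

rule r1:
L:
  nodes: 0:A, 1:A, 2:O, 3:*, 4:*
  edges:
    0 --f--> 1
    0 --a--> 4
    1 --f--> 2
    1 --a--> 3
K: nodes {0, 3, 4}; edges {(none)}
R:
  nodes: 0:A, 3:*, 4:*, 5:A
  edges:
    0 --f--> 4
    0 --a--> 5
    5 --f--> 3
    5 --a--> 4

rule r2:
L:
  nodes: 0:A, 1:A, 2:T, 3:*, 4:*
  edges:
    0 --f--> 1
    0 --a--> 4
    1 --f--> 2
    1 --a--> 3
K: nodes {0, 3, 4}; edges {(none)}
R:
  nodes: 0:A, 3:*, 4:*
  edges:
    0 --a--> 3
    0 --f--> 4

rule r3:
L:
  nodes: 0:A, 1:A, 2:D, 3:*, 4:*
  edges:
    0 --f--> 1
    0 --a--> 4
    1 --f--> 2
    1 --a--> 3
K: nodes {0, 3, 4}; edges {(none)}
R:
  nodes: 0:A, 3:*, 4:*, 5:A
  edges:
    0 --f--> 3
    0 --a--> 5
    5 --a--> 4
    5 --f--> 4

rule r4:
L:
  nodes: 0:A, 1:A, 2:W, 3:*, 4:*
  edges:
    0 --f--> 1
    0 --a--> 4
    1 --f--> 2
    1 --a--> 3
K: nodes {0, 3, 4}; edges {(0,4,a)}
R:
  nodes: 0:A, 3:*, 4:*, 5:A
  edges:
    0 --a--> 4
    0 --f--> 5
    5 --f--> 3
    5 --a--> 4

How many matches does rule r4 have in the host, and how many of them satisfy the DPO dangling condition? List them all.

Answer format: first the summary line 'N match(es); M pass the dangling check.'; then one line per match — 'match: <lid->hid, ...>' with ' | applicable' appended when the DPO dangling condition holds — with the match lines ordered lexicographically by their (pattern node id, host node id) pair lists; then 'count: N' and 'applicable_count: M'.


2 match(es); 1 pass the dangling check.
match: 0->5, 1->2, 2->0, 3->1, 4->3 | applicable
match: 0->10, 1->8, 2->6, 3->7, 4->9
count: 2
applicable_count: 1


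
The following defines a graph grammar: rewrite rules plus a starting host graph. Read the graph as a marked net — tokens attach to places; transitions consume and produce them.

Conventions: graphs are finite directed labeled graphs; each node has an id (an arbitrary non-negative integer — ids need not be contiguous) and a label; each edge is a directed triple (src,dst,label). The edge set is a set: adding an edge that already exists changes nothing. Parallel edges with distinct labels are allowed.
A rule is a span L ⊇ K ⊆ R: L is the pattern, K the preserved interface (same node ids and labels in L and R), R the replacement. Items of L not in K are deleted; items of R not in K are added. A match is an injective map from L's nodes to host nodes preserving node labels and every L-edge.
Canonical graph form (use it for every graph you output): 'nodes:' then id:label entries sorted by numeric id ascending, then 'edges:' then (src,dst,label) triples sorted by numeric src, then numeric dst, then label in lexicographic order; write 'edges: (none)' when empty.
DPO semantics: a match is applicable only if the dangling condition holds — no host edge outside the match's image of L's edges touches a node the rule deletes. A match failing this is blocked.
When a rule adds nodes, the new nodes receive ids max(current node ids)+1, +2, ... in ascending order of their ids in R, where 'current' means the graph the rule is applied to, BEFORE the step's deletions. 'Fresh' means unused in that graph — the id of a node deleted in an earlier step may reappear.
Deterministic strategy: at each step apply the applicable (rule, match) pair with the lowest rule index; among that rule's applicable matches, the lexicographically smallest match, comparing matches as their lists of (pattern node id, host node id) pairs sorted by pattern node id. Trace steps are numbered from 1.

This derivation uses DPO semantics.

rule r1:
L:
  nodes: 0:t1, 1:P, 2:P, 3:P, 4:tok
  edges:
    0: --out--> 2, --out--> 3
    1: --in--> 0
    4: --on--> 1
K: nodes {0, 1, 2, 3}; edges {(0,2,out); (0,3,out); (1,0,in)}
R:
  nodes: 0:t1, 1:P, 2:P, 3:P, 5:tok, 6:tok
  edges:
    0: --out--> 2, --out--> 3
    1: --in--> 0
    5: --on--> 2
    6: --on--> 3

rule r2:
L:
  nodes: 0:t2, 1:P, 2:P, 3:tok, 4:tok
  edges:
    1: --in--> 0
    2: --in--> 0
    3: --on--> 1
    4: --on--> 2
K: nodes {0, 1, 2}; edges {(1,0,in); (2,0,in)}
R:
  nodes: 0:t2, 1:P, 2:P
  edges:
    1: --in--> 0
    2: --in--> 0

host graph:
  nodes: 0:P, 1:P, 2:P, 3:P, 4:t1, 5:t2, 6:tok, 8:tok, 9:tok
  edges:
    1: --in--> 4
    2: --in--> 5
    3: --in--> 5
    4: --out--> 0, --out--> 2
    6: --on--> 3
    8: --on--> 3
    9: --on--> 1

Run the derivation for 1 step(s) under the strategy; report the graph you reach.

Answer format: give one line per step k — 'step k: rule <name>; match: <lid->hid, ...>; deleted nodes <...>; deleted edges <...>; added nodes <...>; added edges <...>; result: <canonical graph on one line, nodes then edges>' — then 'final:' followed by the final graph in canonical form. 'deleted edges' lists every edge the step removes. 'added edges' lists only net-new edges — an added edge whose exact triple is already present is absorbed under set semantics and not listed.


step 1: rule r1; match: 0->4, 1->1, 2->0, 3->2, 4->9; deleted nodes 9; deleted edges (9,1,on); added nodes 10, 11; added edges (10,0,on); (11,2,on); result: nodes: 0:P, 1:P, 2:P, 3:P, 4:t1, 5:t2, 6:tok, 8:tok, 10:tok, 11:tok edges: (1,4,in); (2,5,in); (3,5,in); (4,0,out); (4,2,out); (6,3,on); (8,3,on); (10,0,on); (11,2,on)
final:
nodes: 0:P, 1:P, 2:P, 3:P, 4:t1, 5:t2, 6:tok, 8:tok, 10:tok, 11:tok
edges: (1,4,in); (2,5,in); (3,5,in); (4,0,out); (4,2,out); (6,3,on); (8,3,on); (10,0,on); (11,2,on)


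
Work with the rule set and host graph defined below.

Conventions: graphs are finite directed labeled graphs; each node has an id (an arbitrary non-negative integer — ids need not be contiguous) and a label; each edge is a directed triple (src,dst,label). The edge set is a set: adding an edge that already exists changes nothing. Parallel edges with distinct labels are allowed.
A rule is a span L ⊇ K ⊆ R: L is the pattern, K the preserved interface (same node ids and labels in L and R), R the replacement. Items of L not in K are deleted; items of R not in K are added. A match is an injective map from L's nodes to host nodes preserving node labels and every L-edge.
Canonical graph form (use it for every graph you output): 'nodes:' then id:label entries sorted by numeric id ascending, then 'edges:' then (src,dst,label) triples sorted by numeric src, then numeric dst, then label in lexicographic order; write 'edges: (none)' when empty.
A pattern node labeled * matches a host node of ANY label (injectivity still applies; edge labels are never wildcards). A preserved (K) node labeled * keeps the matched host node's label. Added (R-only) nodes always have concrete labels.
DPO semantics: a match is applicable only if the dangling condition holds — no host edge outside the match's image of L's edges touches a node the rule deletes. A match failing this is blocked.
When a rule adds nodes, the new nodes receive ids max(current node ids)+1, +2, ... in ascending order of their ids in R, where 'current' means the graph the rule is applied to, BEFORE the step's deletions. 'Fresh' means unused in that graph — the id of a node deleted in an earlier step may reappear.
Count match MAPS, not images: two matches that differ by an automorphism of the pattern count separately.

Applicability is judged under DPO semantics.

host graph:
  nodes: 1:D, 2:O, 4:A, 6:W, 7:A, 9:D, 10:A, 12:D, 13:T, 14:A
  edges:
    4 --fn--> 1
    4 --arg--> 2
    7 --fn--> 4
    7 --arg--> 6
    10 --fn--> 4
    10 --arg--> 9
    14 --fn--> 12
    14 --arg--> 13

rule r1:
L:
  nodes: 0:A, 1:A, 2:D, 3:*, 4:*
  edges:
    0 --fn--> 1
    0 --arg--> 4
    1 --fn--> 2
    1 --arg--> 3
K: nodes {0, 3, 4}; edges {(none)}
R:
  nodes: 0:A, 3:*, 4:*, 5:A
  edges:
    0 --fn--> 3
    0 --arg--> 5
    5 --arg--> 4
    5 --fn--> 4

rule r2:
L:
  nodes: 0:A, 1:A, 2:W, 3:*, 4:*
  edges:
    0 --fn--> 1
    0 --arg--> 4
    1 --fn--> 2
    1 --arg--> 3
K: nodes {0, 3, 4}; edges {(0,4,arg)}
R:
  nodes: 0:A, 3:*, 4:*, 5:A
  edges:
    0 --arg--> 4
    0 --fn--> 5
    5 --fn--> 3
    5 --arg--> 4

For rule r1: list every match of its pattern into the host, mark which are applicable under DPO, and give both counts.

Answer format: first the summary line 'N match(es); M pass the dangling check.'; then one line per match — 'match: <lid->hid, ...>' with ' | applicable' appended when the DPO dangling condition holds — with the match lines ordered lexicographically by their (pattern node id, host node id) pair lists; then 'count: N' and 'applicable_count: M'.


2 match(es); 0 pass the dangling check.
match: 0->7, 1->4, 2->1, 3->2, 4->6
match: 0->10, 1->4, 2->1, 3->2, 4->9
count: 2
applicable_count: 0


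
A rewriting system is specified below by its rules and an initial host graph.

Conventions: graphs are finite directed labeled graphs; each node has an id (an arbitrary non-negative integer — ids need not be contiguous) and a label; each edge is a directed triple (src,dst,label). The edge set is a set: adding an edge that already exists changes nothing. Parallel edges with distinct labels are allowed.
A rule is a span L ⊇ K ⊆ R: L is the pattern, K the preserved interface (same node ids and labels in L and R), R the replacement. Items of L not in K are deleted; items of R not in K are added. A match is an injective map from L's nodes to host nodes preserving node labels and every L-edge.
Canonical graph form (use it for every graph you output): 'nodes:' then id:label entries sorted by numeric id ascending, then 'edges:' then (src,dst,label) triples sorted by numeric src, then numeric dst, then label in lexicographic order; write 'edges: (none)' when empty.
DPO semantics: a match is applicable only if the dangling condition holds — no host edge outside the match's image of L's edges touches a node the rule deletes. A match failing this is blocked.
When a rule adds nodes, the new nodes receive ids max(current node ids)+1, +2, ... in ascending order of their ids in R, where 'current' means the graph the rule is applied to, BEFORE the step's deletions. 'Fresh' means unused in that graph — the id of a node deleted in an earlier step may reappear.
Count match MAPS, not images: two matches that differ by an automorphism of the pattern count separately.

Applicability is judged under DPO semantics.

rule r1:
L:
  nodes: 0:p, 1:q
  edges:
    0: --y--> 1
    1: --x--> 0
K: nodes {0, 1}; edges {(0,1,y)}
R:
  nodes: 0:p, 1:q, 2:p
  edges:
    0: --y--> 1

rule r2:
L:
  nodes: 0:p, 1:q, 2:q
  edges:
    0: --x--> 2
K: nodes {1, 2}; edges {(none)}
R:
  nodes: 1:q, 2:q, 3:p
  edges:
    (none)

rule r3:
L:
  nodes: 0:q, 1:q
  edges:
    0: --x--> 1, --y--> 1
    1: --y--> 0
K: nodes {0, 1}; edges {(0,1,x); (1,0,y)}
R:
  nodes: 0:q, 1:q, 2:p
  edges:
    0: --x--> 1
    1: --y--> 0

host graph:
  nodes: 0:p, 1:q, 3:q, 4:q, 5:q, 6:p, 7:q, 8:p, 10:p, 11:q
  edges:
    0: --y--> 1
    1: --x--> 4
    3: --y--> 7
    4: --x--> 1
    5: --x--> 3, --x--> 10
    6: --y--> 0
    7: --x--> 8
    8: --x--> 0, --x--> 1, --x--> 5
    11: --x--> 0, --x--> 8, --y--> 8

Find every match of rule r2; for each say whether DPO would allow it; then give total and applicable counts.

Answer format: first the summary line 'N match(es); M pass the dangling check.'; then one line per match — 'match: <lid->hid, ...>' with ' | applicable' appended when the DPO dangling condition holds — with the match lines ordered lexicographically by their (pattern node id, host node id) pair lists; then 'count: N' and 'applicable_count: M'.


10 match(es); 0 pass the dangling check.
match: 0->8, 1->1, 2->5
match: 0->8, 1->3, 2->1
match: 0->8, 1->3, 2->5
match: 0->8, 1->4, 2->1
match: 0->8, 1->4, 2->5
match: 0->8, 1->5, 2->1
match: 0->8, 1->7, 2->1
match: 0->8, 1->7, 2->5
match: 0->8, 1->11, 2->1
match: 0->8, 1->11, 2->5
count: 10
applicable_count: 0


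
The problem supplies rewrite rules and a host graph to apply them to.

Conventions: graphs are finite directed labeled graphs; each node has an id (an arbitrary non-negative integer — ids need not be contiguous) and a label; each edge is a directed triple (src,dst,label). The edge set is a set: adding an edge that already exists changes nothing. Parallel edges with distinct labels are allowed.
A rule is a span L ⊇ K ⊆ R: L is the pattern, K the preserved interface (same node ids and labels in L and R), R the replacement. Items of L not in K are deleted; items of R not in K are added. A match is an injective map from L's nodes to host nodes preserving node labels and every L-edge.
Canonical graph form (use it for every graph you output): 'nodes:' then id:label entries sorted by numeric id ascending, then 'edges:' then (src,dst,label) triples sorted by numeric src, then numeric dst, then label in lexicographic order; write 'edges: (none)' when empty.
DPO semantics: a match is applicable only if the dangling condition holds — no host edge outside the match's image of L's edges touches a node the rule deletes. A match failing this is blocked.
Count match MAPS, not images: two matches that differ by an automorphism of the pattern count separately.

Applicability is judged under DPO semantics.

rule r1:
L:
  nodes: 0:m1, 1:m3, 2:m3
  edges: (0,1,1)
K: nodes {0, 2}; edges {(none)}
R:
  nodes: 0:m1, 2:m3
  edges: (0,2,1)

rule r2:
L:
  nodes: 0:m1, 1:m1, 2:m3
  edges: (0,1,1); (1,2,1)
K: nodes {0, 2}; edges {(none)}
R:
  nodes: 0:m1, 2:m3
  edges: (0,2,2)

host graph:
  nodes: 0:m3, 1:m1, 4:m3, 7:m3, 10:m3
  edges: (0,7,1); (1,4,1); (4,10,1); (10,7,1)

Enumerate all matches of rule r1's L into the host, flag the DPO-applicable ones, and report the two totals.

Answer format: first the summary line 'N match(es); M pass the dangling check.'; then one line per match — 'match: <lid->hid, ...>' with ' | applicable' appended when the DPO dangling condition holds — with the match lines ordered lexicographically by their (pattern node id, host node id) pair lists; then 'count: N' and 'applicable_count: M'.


3 match(es); 0 pass the dangling check.
match: 0->1, 1->4, 2->0
match: 0->1, 1->4, 2->7
match: 0->1, 1->4, 2->10
count: 3
applicable_count: 0


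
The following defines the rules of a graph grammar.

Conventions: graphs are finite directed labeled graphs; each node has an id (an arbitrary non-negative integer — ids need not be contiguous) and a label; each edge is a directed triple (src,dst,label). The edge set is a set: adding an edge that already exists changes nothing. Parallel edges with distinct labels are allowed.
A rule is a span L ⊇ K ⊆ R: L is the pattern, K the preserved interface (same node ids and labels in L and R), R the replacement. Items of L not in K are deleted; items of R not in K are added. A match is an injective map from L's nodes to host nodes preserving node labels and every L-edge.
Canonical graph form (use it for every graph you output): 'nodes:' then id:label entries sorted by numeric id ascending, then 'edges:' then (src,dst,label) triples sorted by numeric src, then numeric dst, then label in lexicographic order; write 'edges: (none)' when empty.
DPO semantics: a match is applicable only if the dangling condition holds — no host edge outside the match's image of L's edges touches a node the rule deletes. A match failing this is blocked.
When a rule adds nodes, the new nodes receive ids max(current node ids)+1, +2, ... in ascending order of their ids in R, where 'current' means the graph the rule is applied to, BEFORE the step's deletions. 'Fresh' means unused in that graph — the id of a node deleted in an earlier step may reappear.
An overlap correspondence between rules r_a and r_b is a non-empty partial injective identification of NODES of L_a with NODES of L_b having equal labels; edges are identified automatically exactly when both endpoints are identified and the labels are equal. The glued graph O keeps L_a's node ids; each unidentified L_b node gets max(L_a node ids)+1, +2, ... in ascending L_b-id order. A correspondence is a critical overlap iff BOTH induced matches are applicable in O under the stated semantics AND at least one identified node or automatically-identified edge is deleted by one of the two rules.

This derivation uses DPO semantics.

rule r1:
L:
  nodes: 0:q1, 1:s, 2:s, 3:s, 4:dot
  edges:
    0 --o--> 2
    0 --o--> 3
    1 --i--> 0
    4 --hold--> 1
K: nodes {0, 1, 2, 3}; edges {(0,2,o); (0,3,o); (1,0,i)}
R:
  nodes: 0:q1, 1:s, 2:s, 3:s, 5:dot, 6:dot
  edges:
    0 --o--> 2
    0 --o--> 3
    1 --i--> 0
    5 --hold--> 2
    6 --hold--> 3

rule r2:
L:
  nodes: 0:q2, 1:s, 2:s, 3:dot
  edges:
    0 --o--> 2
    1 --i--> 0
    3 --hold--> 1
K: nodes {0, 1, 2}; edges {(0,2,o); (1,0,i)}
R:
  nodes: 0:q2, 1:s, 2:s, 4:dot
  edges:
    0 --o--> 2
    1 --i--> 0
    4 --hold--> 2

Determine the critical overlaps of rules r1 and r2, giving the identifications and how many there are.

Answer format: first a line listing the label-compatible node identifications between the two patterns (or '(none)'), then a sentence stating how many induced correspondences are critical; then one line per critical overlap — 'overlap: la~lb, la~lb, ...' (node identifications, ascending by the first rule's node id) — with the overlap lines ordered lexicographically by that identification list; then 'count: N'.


label-compatible node identifications between L(r1) and L(r2): 1~1, 1~2, 2~1, 2~2, 3~1, 3~2, 4~3
3 of the induced correspondences are critical overlaps of r1 and r2.
overlap: 1~1, 2~2, 4~3
overlap: 1~1, 3~2, 4~3
overlap: 1~1, 4~3
count: 3


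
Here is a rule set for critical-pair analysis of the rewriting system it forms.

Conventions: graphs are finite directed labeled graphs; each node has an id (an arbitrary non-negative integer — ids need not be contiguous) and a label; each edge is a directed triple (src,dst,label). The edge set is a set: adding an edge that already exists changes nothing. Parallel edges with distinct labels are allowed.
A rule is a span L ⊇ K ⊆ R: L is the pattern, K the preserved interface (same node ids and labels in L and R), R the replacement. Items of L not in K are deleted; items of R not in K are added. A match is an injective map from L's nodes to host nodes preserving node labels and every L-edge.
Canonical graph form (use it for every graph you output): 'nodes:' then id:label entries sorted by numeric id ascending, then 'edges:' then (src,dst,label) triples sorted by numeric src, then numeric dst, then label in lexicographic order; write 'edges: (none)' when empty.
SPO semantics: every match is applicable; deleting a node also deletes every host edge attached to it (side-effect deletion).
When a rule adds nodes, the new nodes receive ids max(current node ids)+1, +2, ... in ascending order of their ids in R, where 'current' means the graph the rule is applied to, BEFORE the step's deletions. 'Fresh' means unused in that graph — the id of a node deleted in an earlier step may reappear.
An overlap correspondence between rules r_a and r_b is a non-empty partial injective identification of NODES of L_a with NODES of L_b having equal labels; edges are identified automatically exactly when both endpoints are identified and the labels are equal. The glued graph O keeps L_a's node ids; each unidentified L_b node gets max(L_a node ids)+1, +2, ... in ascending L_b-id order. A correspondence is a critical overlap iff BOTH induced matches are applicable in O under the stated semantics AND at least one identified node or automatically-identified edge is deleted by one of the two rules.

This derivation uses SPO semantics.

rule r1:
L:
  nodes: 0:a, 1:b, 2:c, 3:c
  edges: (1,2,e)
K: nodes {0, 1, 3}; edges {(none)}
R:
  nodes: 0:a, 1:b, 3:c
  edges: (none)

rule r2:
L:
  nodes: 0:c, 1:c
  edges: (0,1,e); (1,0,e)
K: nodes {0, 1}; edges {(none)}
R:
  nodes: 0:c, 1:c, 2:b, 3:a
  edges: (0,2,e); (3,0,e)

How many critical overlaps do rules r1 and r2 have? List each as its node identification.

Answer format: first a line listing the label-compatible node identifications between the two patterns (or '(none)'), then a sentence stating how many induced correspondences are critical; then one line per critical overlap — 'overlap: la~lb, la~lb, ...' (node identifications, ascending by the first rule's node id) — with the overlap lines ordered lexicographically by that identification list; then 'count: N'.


label-compatible node identifications between L(r1) and L(r2): 2~0, 2~1, 3~0, 3~1
4 of the induced correspondences are critical overlaps of r1 and r2.
overlap: 2~0
overlap: 2~0, 3~1
overlap: 2~1
overlap: 2~1, 3~0
count: 4


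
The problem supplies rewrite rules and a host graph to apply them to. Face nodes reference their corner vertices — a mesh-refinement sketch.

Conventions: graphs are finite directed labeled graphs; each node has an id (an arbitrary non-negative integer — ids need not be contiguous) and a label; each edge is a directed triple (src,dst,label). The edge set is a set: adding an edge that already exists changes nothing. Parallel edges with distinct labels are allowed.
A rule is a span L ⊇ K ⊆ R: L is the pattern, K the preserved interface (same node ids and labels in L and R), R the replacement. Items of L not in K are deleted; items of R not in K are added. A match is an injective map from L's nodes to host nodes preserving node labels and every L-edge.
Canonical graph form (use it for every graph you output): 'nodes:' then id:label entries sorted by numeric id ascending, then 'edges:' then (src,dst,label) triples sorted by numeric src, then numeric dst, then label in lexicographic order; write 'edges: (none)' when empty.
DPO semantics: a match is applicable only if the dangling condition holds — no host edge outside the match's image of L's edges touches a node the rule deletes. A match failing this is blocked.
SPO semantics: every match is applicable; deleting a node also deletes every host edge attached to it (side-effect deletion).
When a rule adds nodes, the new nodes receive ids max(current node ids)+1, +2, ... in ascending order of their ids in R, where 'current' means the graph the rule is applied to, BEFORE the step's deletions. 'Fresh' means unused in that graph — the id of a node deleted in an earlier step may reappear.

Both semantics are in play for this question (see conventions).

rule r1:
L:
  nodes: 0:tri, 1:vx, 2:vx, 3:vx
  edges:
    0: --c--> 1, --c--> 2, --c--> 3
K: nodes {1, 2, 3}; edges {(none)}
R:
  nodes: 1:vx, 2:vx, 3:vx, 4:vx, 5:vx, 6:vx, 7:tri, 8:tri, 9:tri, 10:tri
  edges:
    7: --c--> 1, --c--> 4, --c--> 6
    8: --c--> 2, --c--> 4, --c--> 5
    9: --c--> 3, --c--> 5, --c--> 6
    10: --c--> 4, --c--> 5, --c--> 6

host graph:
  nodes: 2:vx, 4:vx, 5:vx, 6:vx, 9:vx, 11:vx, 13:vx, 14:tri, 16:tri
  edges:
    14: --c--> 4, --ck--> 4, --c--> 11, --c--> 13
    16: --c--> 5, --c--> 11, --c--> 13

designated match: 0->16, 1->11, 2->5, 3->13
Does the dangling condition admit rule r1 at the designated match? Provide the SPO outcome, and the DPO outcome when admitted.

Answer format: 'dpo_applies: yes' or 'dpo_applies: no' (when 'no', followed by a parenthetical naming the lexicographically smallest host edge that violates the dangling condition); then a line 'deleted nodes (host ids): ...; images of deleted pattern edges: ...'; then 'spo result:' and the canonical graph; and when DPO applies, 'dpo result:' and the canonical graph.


dpo_applies: yes
deleted nodes (host ids): 16; images of deleted pattern edges: (16,5,c); (16,11,c); (16,13,c)
spo result:
nodes: 2:vx, 4:vx, 5:vx, 6:vx, 9:vx, 11:vx, 13:vx, 14:tri, 17:vx, 18:vx, 19:vx, 20:tri, 21:tri, 22:tri, 23:tri
edges: (14,4,c); (14,4,ck); (14,11,c); (14,13,c); (20,11,c); (20,17,c); (20,19,c); (21,5,c); (21,17,c); (21,18,c); (22,13,c); (22,18,c); (22,19,c); (23,17,c); (23,18,c); (23,19,c)
dpo result:
nodes: 2:vx, 4:vx, 5:vx, 6:vx, 9:vx, 11:vx, 13:vx, 14:tri, 17:vx, 18:vx, 19:vx, 20:tri, 21:tri, 22:tri, 23:tri
edges: (14,4,c); (14,4,ck); (14,11,c); (14,13,c); (20,11,c); (20,17,c); (20,19,c); (21,5,c); (21,17,c); (21,18,c); (22,13,c); (22,18,c); (22,19,c); (23,17,c); (23,18,c); (23,19,c)


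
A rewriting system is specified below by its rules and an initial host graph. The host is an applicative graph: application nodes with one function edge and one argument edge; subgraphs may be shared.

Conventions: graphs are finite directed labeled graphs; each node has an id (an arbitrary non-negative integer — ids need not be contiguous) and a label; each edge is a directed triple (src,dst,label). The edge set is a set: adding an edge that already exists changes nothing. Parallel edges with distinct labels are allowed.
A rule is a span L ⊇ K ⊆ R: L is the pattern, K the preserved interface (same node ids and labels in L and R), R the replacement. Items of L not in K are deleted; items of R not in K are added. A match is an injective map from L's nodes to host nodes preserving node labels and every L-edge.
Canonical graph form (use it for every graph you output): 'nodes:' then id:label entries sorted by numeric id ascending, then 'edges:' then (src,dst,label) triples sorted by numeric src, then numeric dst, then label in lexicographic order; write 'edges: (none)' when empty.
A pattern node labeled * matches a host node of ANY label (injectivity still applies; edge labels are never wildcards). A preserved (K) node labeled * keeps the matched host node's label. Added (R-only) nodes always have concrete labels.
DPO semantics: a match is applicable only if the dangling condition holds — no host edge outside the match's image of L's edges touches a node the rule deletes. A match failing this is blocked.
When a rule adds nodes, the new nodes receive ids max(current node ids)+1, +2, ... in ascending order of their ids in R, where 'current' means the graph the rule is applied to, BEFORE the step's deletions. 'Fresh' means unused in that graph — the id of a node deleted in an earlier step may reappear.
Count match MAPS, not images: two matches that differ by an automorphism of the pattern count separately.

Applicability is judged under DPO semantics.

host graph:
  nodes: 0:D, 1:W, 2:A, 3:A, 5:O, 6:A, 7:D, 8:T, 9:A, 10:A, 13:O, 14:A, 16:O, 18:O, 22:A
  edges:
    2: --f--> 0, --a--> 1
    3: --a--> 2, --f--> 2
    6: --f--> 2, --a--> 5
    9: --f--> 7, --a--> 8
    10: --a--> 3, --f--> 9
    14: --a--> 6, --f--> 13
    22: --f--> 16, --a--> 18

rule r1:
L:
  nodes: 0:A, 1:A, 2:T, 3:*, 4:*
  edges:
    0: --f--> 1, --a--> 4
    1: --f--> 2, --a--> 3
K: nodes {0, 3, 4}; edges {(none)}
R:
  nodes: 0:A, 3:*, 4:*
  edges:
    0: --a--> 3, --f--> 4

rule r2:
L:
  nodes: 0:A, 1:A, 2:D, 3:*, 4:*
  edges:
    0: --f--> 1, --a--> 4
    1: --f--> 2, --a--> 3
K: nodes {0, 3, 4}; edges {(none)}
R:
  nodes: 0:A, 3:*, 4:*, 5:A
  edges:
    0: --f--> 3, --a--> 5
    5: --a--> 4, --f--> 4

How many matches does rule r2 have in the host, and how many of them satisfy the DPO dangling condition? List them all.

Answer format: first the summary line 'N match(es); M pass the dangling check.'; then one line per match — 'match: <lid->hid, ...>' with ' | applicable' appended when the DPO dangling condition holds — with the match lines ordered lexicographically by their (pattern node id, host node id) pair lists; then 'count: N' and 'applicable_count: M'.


2 match(es); 1 pass the dangling check.
match: 0->6, 1->2, 2->0, 3->1, 4->5
match: 0->10, 1->9, 2->7, 3->8, 4->3 | applicable
count: 2
applicable_count: 1


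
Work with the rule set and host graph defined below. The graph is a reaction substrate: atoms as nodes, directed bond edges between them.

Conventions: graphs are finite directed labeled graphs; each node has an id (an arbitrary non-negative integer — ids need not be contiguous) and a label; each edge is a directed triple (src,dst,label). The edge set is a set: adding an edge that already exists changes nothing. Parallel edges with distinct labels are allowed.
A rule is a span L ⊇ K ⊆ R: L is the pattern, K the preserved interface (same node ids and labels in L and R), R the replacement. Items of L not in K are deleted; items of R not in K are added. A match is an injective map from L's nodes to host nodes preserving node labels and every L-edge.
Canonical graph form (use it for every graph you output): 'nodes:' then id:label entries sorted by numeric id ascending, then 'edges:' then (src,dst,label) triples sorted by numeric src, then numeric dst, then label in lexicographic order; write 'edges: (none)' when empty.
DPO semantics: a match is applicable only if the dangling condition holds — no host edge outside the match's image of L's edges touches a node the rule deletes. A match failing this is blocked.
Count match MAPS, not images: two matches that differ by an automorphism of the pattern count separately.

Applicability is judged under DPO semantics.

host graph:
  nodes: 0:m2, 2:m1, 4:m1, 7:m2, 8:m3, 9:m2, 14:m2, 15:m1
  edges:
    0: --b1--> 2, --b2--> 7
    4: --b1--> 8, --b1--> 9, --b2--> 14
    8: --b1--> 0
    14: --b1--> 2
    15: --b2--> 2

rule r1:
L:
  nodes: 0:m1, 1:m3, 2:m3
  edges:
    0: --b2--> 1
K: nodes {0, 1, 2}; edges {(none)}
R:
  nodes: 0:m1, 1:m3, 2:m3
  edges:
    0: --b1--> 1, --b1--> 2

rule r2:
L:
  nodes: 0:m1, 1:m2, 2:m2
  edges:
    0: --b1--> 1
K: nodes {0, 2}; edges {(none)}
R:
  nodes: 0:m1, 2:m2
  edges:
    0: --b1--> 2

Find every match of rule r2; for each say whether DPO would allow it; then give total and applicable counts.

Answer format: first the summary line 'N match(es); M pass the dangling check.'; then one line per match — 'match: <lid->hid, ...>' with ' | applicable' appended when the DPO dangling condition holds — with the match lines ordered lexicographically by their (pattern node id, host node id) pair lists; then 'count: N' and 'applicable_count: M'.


3 match(es); 3 pass the dangling check.
match: 0->4, 1->9, 2->0 | applicable
match: 0->4, 1->9, 2->7 | applicable
match: 0->4, 1->9, 2->14 | applicable
count: 3
applicable_count: 3


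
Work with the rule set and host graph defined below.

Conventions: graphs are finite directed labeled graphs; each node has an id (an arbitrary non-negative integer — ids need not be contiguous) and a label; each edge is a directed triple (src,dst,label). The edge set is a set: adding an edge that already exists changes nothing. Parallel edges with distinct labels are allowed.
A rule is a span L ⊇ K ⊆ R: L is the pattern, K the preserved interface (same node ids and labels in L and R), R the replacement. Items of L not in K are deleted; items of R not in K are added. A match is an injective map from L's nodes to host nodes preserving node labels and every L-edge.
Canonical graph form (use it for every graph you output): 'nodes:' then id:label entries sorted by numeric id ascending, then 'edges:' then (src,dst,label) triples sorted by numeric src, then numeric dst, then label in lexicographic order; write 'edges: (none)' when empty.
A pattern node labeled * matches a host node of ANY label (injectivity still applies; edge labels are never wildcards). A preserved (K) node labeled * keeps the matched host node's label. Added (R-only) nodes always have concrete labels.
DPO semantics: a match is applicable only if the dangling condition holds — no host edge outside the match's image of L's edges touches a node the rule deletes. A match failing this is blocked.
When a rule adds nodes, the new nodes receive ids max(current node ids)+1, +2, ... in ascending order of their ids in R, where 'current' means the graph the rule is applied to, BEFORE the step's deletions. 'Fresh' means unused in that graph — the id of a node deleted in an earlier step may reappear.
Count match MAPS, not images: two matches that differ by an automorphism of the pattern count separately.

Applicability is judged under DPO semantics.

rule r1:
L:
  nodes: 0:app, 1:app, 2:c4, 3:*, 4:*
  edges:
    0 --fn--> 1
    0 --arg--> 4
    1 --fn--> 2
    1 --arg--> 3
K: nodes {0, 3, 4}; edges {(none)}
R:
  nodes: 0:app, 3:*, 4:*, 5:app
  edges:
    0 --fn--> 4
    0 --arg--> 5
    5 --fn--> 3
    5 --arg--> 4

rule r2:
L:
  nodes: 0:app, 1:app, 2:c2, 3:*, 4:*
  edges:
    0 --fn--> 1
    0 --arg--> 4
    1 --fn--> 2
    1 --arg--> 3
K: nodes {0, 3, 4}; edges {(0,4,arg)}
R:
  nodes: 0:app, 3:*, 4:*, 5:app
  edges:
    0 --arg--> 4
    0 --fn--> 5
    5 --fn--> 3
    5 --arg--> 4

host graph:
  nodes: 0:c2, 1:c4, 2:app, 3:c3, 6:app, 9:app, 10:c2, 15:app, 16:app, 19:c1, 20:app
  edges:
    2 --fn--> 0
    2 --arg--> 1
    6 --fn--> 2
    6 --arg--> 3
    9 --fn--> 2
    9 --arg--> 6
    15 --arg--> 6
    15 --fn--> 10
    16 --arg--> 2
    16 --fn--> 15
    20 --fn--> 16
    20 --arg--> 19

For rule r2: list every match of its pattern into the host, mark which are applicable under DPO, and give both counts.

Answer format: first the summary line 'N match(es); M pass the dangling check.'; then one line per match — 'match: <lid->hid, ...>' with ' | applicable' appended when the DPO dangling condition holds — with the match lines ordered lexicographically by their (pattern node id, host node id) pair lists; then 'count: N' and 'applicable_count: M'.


3 match(es); 1 pass the dangling check.
match: 0->6, 1->2, 2->0, 3->1, 4->3
match: 0->9, 1->2, 2->0, 3->1, 4->6
match: 0->16, 1->15, 2->10, 3->6, 4->2 | applicable
count: 3
applicable_count: 1


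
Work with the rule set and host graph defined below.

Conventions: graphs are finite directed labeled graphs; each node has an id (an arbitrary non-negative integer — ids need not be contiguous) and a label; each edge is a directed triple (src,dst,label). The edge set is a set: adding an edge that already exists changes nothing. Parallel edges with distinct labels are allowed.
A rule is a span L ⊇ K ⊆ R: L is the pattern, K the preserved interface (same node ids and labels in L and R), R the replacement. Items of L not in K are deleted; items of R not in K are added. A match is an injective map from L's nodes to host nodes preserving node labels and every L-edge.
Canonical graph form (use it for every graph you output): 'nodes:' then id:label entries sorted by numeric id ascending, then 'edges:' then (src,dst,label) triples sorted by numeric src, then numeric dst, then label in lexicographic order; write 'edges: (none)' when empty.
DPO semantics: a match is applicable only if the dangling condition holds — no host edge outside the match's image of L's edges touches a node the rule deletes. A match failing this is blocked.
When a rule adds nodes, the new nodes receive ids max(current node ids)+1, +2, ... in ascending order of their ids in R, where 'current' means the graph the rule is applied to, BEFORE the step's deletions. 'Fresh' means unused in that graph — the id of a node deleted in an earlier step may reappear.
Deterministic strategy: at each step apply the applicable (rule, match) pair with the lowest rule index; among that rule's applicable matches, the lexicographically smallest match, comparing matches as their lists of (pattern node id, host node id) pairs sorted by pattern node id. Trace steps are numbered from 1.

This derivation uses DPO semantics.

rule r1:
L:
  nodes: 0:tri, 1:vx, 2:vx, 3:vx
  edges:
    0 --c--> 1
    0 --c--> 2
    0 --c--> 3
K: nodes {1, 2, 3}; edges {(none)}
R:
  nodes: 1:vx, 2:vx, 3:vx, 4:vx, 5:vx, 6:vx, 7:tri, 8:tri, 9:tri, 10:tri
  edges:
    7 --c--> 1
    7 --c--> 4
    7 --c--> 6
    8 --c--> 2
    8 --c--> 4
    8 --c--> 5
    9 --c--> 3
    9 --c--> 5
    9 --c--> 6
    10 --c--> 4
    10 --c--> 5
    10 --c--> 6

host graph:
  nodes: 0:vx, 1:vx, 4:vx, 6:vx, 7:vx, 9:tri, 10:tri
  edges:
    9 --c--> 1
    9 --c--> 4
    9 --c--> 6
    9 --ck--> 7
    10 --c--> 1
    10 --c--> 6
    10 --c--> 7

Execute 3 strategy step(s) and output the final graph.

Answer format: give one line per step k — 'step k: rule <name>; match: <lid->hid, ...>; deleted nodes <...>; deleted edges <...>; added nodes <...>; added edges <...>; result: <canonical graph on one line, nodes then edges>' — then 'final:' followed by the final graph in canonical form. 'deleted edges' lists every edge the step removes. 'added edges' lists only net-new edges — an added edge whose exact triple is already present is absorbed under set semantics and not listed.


step 1: rule r1; match: 0->10, 1->1, 2->6, 3->7; deleted nodes 10; deleted edges (10,1,c); (10,6,c); (10,7,c); added nodes 11, 12, 13, 14, 15, 16, 17; added edges (14,1,c); (14,11,c); (14,13,c); (15,6,c); (15,11,c); (15,12,c); (16,7,c); (16,12,c); (16,13,c); (17,11,c); (17,12,c); (17,13,c); result: nodes: 0:vx, 1:vx, 4:vx, 6:vx, 7:vx, 9:tri, 11:vx, 12:vx, 13:vx, 14:tri, 15:tri, 16:tri, 17:tri edges: (9,1,c); (9,4,c); (9,6,c); (9,7,ck); (14,1,c); (14,11,c); (14,13,c); (15,6,c); (15,11,c); (15,12,c); (16,7,c); (16,12,c); (16,13,c); (17,11,c); (17,12,c); (17,13,c)
step 2: rule r1; match: 0->14, 1->1, 2->11, 3->13; deleted nodes 14; deleted edges (14,1,c); (14,11,c); (14,13,c); added nodes 18, 19, 20, 21, 22, 23, 24; added edges (21,1,c); (21,18,c); (21,20,c); (22,11,c); (22,18,c); (22,19,c); (23,13,c); (23,19,c); (23,20,c); (24,18,c); (24,19,c); (24,20,c); result: nodes: 0:vx, 1:vx, 4:vx, 6:vx, 7:vx, 9:tri, 11:vx, 12:vx, 13:vx, 15:tri, 16:tri, 17:tri, 18:vx, 19:vx, 20:vx, 21:tri, 22:tri, 23:tri, 24:tri edges: (9,1,c); (9,4,c); (9,6,c); (9,7,ck); (15,6,c); (15,11,c); (15,12,c); (16,7,c); (16,12,c); (16,13,c); (17,11,c); (17,12,c); (17,13,c); (21,1,c); (21,18,c); (21,20,c); (22,11,c); (22,18,c); (22,19,c); (23,13,c); (23,19,c); (23,20,c); (24,18,c); (24,19,c); (24,20,c)
step 3: rule r1; match: 0->15, 1->6, 2->11, 3->12; deleted nodes 15; deleted edges (15,6,c); (15,11,c); (15,12,c); added nodes 25, 26, 27, 28, 29, 30, 31; added edges (28,6,c); (28,25,c); (28,27,c); (29,11,c); (29,25,c); (29,26,c); (30,12,c); (30,26,c); (30,27,c); (31,25,c); (31,26,c); (31,27,c); result: nodes: 0:vx, 1:vx, 4:vx, 6:vx, 7:vx, 9:tri, 11:vx, 12:vx, 13:vx, 16:tri, 17:tri, 18:vx, 19:vx, 20:vx, 21:tri, 22:tri, 23:tri, 24:tri, 25:vx, 26:vx, 27:vx, 28:tri, 29:tri, 30:tri, 31:tri edges: (9,1,c); (9,4,c); (9,6,c); (9,7,ck); (16,7,c); (16,12,c); (16,13,c); (17,11,c); (17,12,c); (17,13,c); (21,1,c); (21,18,c); (21,20,c); (22,11,c); (22,18,c); (22,19,c); (23,13,c); (23,19,c); (23,20,c); (24,18,c); (24,19,c); (24,20,c); (28,6,c); (28,25,c); (28,27,c); (29,11,c); (29,25,c); (29,26,c); (30,12,c); (30,26,c); (30,27,c); (31,25,c); (31,26,c); (31,27,c)
final:
nodes: 0:vx, 1:vx, 4:vx, 6:vx, 7:vx, 9:tri, 11:vx, 12:vx, 13:vx, 16:tri, 17:tri, 18:vx, 19:vx, 20:vx, 21:tri, 22:tri, 23:tri, 24:tri, 25:vx, 26:vx, 27:vx, 28:tri, 29:tri, 30:tri, 31:tri
edges: (9,1,c); (9,4,c); (9,6,c); (9,7,ck); (16,7,c); (16,12,c); (16,13,c); (17,11,c); (17,12,c); (17,13,c); (21,1,c); (21,18,c); (21,20,c); (22,11,c); (22,18,c); (22,19,c); (23,13,c); (23,19,c); (23,20,c); (24,18,c); (24,19,c); (24,20,c); (28,6,c); (28,25,c); (28,27,c); (29,11,c); (29,25,c); (29,26,c); (30,12,c); (30,26,c); (30,27,c); (31,25,c); (31,26,c); (31,27,c)
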